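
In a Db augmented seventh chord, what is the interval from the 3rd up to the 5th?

major 3rd

The chord tones of Db+7 are Db F A Cb.
3rd = F; 5th = A.
Counting 3 letters and 4 half steps from F gives a major third.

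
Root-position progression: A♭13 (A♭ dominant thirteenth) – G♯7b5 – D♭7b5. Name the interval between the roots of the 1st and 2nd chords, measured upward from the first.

The roots are A♭ and G♯.
A♭ up to G♯ is 12 semitones, a half step wider than a major seventh, so the interval is augmented.

augmented seventh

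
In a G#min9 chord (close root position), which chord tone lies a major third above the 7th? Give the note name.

A#

G#min9: G#–B–D#–F#–A#.
The 7th is F#. A major third above F# is A#.
A# is the chord's 9th.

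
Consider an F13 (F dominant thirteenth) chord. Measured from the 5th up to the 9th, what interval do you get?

P5

The chord tones of F13 are F, A, C, Eb, G, D.
So we need the interval from C up to G.
C up to G spans 5 letter names and 7 semitones — a perfect fifth.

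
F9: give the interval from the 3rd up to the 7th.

diminished fifth

Spelling the chord: F-A-C-Eb-G.
The 3rd is A and the 7th is Eb.
5 letter names make it a fifth; at 6 semitones (a half step narrower than perfect) the quality is diminished.
That tritone between 3rd and 7th is what gives the dominant seventh its pull toward resolution.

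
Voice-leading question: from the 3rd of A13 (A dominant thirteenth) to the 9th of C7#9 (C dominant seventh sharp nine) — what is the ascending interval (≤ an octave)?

major second

A13 (A dominant thirteenth) has C# as its 3rd, and C7#9 (C dominant seventh sharp nine) has D# as its 9th.
C# up to D# spans 2 letter names and 2 semitones — a major second.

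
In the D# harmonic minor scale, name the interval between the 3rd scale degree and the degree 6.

perfect fourth

D# harmonic minor: D# E# F# G# A# B C##.
The 3rd scale degree is F# and the 6th degree is B.
Counting 4 letters and 5 half steps from F# gives a perfect fourth.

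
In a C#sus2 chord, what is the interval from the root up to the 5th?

perfect fifth

C# sus2 is spelled C# D# G#.
That puts C# below G#.
Counting 5 letters and 7 half steps from C# gives a perfect fifth.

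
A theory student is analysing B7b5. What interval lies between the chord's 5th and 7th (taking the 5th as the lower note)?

major third

B7b5 (B dominant seventh flat five) is spelled B–D#–F–A.
5th = F; 7th = A.
F up to A spans 3 letter names and 4 semitones — a major third.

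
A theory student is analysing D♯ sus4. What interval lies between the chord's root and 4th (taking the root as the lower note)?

D♯sus4 (D♯ sus4): D♯, G♯, A♯.
So we need the interval from D♯ up to G♯.
D♯ up to G♯ spans 4 letter names and 5 semitones — a perfect fourth.

perfect fourth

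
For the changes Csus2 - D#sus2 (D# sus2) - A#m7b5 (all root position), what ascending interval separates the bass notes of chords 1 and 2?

The roots are C and D#.
C up to D# is 3 semitones, a half step wider than a major second, so the interval is augmented.

augmented second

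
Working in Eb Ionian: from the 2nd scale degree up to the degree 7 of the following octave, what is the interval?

major thirteenth

Spelling Eb Ionian: Eb F G Ab Bb C D.
The 2nd scale degree is F and the degree 7 (up an octave) is D.
F up to D spans 13 letter names and 21 semitones — a major thirteenth.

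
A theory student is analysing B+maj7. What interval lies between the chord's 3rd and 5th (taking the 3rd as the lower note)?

major third

Bmaj7#5: B, D♯, F𝄪, A♯.
The 3rd is D♯ and the 5th is F𝄪.
D♯ up to F𝄪 spans 3 letter names and 4 semitones — a major third.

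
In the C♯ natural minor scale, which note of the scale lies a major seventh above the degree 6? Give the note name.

G#

The scale is C♯ D♯ E F♯ G♯ A B.
The degree 6 is A; a major seventh above that is G♯ — scale degree 5.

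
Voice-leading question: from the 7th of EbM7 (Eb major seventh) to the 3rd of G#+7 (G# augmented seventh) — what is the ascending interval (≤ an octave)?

EbM7 (Eb major seventh) has D as its 7th, and G#+7 (G# augmented seventh) has B# as its 3rd.
From D to B#: 10 semitones over a sixth = augmented.

augmented sixth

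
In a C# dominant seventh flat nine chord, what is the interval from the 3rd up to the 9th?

C#7b9 (C# dominant seventh flat nine) is spelled C#-E#-G#-B-D.
So we need the interval from E# up to D.
7 letter names make it a seventh; at 9 semitones (a whole step narrower than major) the quality is diminished.

diminished seventh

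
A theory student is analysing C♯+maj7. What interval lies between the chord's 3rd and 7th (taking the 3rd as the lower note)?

C♯maj7#5 (C♯ augmented major seventh) is spelled C♯ E♯ G𝄪 B♯.
The 3rd is E♯ and the 7th is B♯.
E♯ up to B♯ spans 5 letter names and 7 semitones — a perfect fifth.

perfect 5th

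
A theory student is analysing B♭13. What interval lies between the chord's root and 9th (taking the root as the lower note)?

major ninth

The chord tones of B♭13 (B♭ dominant thirteenth) are B♭ D F A♭ C G.
That puts B♭ below C.
Counting 9 letters and 14 half steps from B♭ gives a major ninth.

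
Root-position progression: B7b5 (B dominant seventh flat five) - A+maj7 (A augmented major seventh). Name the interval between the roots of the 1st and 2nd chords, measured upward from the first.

minor seventh

The roots are B and A.
B up to A is 10 semitones, a half step narrower than a major seventh, so the interval is minor.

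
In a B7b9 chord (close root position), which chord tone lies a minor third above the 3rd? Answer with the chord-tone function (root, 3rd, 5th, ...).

B7b9 (B dominant seventh flat nine): B, D#, F#, A, C.
The 3rd is D#. A minor third above D# is F#.
F# is the chord's 5th.

5th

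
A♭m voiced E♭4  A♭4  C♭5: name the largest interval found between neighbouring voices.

Adjacent intervals: E♭4→A♭4 = perfect fourth; A♭4→C♭5 = minor third.
The largest is E♭4 to A♭4, a perfect fourth (5 semitones).

perfect fourth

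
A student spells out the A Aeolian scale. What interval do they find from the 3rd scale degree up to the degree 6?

P4

A natural minor: A B C D E F G.
That puts C below F.
From C to F is 5 semitones, exactly the perfect fourth.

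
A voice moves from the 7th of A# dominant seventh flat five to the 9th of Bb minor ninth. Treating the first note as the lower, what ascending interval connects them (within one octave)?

The 7th of A# dominant seventh flat five is G#; the 9th of Bb minor ninth is C.
4 letter names make it a fourth; at 4 semitones (a half step narrower than perfect) the quality is diminished.

diminished fourth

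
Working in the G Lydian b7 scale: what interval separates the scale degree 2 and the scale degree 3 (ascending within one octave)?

The scale runs G A B C♯ D E F.
So we need the interval from A up to B.
From A to B is 2 semitones, exactly the major second.

major second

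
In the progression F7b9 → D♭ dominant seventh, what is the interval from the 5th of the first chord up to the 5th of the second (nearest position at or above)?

m6

The 5th of F7b9 is C; the 5th of D♭ dominant seventh is A♭.
6 letter names make it a sixth; at 8 semitones (a half step narrower than major) the quality is minor.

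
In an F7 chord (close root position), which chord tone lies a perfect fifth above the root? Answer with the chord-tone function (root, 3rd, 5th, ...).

5th

Spelling the chord: F A C E♭.
The root is F. A perfect fifth above F is C.
C is the chord's 5th.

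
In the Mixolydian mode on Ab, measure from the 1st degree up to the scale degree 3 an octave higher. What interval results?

Spelling the Mixolydian mode on Ab: Ab Bb C Db Eb F Gb.
The 1st degree is Ab and the scale degree 3 (up an octave) is C.
Ab up to C spans 10 letter names and 16 semitones — a major tenth.

major 10th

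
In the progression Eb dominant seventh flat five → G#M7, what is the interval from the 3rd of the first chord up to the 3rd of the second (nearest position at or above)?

augmented third

The 3rd of Eb dominant seventh flat five is G; the 3rd of G#M7 is B#.
G up to B# is 5 semitones, a half step wider than a major third, so the interval is augmented.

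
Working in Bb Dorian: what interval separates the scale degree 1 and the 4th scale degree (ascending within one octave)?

perfect fourth

Bb dorian: Bb C Db Eb F G Ab.
Scale degree 1 = Bb; 4th degree = Eb.
Counting 4 letters and 5 half steps from Bb gives a perfect fourth.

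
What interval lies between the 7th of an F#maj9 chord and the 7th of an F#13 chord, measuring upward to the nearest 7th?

The 7th of F#maj9 is E#; the 7th of F#13 is E.
E# up to E is 11 semitones, a half step narrower than a perfect octave, so the interval is diminished.

diminished 8th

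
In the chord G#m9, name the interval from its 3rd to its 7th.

G#min9 (G# minor ninth) is spelled G#-B-D#-F#-A#.
So we need the interval from B up to F#.
B up to F# spans 5 letter names and 7 semitones — a perfect fifth.

perfect fifth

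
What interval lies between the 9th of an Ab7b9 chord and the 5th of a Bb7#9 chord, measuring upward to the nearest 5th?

augmented fifth

Ab7b9 has Bbb as its 9th, and Bb7#9 has F as its 5th.
From Bbb to F: 8 semitones over a fifth = augmented.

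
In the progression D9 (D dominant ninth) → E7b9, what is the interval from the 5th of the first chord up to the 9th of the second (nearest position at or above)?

minor sixth

D9 (D dominant ninth) has A as its 5th, and E7b9 has F as its 9th.
A up to F is 8 semitones, a half step narrower than a major sixth, so the interval is minor.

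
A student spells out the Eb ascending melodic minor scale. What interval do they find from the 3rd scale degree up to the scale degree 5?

The scale runs Eb F Gb Ab Bb C D.
The 3rd scale degree is Gb and the 5th scale degree is Bb.
Counting 3 letters and 4 half steps from Gb gives a major third.

M3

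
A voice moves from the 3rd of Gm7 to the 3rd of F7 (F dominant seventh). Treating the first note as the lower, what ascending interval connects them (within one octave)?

major seventh

Gm7 has Bb as its 3rd, and F7 (F dominant seventh) has A as its 3rd.
From Bb to A is 11 semitones, exactly the major seventh.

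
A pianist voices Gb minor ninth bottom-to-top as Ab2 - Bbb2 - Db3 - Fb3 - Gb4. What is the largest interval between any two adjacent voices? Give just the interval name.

Adjacent intervals: Ab2→Bbb2 = minor second; Bbb2→Db3 = major third; Db3→Fb3 = minor third; Fb3→Gb4 = major ninth.
The largest is Fb3 to Gb4, a major ninth (14 semitones).

major 9th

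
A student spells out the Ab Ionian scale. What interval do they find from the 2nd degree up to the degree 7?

major 6th

Spelling the Ab Ionian scale: Ab Bb C Db Eb F G.
2nd degree = Bb; 7th scale degree = G.
Counting 6 letters and 9 half steps from Bb gives a major sixth.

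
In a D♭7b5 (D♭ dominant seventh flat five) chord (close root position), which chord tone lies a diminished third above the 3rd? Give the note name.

Abb

D♭7b5 (D♭ dominant seventh flat five) is spelled D♭ F A𝄫 C♭.
The 3rd is F. A diminished third above F is A𝄫.
A𝄫 is the chord's 5th.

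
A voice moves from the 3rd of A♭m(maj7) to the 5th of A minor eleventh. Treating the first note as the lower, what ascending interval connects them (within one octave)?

augmented third

A♭m(maj7) has C♭ as its 3rd, and A minor eleventh has E as its 5th.
C♭ up to E is 5 semitones, a half step wider than a major third, so the interval is augmented.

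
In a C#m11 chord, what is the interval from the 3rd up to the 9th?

major 7th

The chord tones of C#m11 (C# minor eleventh) are C# E G# B D# F#.
The 3rd is E and the 9th is D#.
From E to D# is 11 semitones, exactly the major seventh.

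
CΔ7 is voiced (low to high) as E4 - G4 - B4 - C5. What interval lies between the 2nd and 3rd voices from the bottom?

Those voices are G4 and B4.
From G to B is 4 semitones, exactly the major third.

major third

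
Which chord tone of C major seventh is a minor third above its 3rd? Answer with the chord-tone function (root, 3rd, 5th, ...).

C major seventh is spelled C E G B.
The 3rd is E. A minor third above E is G.
G is the chord's 5th.

5th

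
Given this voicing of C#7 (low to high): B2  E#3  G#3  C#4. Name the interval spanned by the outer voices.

The outer voices are B2 and C#4.
Counting 9 letters and 14 half steps from B gives a major ninth.

major ninth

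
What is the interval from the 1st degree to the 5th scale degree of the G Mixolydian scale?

G mixolydian: G A B C D E F.
So we need the interval from G up to D.
Counting 5 letters and 7 half steps from G gives a perfect fifth.

perfect fifth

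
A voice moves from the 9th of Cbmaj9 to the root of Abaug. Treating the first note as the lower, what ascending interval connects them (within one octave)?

The 9th of Cbmaj9 is Db; the root of Abaug is Ab.
Db up to Ab spans 5 letter names and 7 semitones — a perfect fifth.

perfect fifth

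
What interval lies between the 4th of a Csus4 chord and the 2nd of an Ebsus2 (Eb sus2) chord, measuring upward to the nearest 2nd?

perfect unison

The 4th of Csus4 is F; the 2nd of Ebsus2 (Eb sus2) is F.
F up to F spans 1 letter names and 0 semitones — a perfect unison.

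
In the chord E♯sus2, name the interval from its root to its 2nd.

Spelling the chord: E♯–F𝄪–B♯.
The root is E♯ and the 2nd is F𝄪.
Counting 2 letters and 2 half steps from E♯ gives a major second.

M2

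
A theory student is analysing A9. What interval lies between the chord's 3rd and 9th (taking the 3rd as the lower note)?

A9 is spelled A, C♯, E, G, B.
So we need the interval from C♯ up to B.
From C♯ to B: 10 semitones over a seventh = minor.

minor seventh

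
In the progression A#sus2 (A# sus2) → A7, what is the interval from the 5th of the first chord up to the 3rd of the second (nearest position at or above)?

A#sus2 (A# sus2) has E# as its 5th, and A7 has C# as its 3rd.
6 letter names make it a sixth; at 8 semitones (a half step narrower than major) the quality is minor.

minor sixth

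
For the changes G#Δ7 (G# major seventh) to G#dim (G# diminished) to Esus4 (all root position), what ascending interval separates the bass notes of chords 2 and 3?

The roots are G# and E.
From G# to E: 8 semitones over a sixth = minor.

minor sixth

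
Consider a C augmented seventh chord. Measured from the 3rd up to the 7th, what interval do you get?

C7#5 is spelled C–E–G#–Bb.
That puts E below Bb.
From E to Bb: 6 semitones over a fifth = diminished.
That tritone between 3rd and 7th is what gives the dominant seventh its pull toward resolution.

d5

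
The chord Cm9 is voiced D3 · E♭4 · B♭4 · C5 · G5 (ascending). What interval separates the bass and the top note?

The outer voices are D3 and G5.
D up to G spans 18 letter names and 29 semitones — a perfect 18th.

perfect 18th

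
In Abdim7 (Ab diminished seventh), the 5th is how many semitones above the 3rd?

The chord tones of Ab diminished seventh are Ab, Cb, Ebb, Gbb.
Cb to Ebb is a minor third: 3 semitones.

3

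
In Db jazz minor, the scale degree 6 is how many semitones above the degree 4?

The scale is Db Eb Fb Gb Ab Bb C.
Gb up to Bb is a major third — 4 semitones.

4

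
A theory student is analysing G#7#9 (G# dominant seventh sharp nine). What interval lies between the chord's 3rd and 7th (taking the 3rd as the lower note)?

d5

Spelling the chord: G#, B#, D#, F#, A##.
So we need the interval from B# up to F#.
B# up to F# is 6 semitones, a half step narrower than a perfect fifth, so the interval is diminished.
That tritone between 3rd and 7th is what gives the dominant seventh its pull toward resolution.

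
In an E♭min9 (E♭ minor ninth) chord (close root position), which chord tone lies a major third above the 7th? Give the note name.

F

E♭min9: E♭-G♭-B♭-D♭-F.
The 7th is D♭. A major third above D♭ is F.
F is the chord's 9th.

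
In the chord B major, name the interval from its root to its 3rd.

The chord tones of B major are B-D#-F#.
The root is B and the 3rd is D#.
Counting 3 letters and 4 half steps from B gives a major third.

major 3rd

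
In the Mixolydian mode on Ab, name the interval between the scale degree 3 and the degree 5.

minor third

The scale runs Ab Bb C Db Eb F Gb.
Scale degree 3 = C; 5th degree = Eb.
3 letter names make it a third; at 3 semitones (a half step narrower than major) the quality is minor.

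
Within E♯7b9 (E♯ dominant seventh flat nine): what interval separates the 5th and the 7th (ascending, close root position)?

minor 3rd

The chord tones of E♯ dominant seventh flat nine are E♯ G𝄪 B♯ D♯ F♯.
That puts B♯ below D♯.
From B♯ to D♯: 3 semitones over a third = minor.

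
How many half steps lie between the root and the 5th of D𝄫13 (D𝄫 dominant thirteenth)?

7

D𝄫 dominant thirteenth: D𝄫–F♭–A𝄫–C𝄫–E𝄫–B𝄫.
D𝄫 to A𝄫 is a perfect fifth: 7 semitones.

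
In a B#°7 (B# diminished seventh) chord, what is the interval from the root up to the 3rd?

m3

B#°7: B#–D#–F#–A.
Root = B#; 3rd = D#.
3 letter names make it a third; at 3 semitones (a half step narrower than major) the quality is minor.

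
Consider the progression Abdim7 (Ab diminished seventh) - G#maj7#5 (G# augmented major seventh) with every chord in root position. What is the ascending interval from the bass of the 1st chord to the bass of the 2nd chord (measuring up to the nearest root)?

The roots are Ab and G#.
Ab up to G# is 12 semitones, a half step wider than a major seventh, so the interval is augmented.

A7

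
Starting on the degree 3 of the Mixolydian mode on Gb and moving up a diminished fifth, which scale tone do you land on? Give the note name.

The scale is Gb Ab Bb Cb Db Eb Fb.
The degree 3 is Bb; a diminished fifth above that is Fb — scale degree 7.

Fb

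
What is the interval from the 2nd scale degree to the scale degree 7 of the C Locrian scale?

C locrian: C Db Eb F Gb Ab Bb.
So we need the interval from Db up to Bb.
Db up to Bb spans 6 letter names and 9 semitones — a major sixth.

major sixth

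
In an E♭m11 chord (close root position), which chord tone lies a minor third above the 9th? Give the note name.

E♭m11: E♭-G♭-B♭-D♭-F-A♭.
The 9th is F. A minor third above F is A♭.
A♭ is the chord's 11th.

Ab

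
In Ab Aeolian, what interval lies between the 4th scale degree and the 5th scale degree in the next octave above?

major ninth

Ab natural minor: Ab Bb Cb Db Eb Fb Gb.
The 4th scale degree is Db and the degree 5 (up an octave) is Eb.
Db up to Eb spans 9 letter names and 14 semitones — a major ninth.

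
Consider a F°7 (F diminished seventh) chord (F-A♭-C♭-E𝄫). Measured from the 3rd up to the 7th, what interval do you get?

The 3rd is A♭ and the 7th is E𝄫.
A♭ up to E𝄫 is 6 semitones, a half step narrower than a perfect fifth, so the interval is diminished.

diminished fifth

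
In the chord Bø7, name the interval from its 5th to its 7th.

The chord tones of Bø7 (B half-diminished seventh) are B D F A.
5th = F; 7th = A.
From F to A is 4 semitones, exactly the major third.

major third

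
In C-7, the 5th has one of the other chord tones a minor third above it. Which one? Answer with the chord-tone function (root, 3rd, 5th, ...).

7th

Cm7: C, Eb, G, Bb.
The 5th is G. A minor third above G is Bb.
Bb is the chord's 7th.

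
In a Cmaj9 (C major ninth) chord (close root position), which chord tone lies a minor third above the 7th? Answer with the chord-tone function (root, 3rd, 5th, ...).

Spelling the chord: C-E-G-B-D.
The 7th is B. A minor third above B is D.
D is the chord's 9th.

9th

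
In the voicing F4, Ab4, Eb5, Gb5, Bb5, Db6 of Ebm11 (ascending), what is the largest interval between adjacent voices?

Adjacent intervals: F4→Ab4 = minor third; Ab4→Eb5 = perfect fifth; Eb5→Gb5 = minor third; Gb5→Bb5 = major third; Bb5→Db6 = minor third.
The largest is Ab4 to Eb5, a perfect fifth (7 semitones).

P5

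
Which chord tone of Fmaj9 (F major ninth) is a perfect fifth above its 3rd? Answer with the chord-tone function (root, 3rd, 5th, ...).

Fmaj9 is spelled F–A–C–E–G.
The 3rd is A. A perfect fifth above A is E.
E is the chord's 7th.

7th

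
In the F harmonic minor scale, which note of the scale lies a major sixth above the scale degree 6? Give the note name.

The scale is F G Ab Bb C Db E.
The scale degree 6 is Db; a major sixth above that is Bb — scale degree 4.

Bb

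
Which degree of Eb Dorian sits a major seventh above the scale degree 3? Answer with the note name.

F

The scale is Eb F Gb Ab Bb C Db.
The scale degree 3 is Gb; a major seventh above that is F — scale degree 2.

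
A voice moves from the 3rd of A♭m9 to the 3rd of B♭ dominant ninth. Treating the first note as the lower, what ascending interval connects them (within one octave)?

The 3rd of A♭m9 is C♭; the 3rd of B♭ dominant ninth is D.
C♭ up to D is 3 semitones, a half step wider than a major second, so the interval is augmented.

augmented second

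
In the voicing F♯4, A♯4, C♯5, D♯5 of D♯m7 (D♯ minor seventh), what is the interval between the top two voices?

major second

Those voices are C♯5 and D♯5.
Counting 2 letters and 2 half steps from C♯ gives a major second.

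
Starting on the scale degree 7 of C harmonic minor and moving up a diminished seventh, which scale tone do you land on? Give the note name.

Ab

The scale is C D E♭ F G A♭ B.
The scale degree 7 is B; a diminished seventh above that is A♭ — scale degree 6.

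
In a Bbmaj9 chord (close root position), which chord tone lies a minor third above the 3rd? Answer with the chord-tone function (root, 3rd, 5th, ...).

5th

Spelling the chord: Bb–D–F–A–C.
The 3rd is D. A minor third above D is F.
F is the chord's 5th.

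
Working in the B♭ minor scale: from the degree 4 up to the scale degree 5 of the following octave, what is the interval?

The scale runs B♭ C D♭ E♭ F G♭ A♭.
So we need the interval from E♭ up to F.
E♭ up to F spans 9 letter names and 14 semitones — a major ninth.

M9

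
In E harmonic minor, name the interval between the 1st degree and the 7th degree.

The scale runs E F♯ G A B C D♯.
The 1st degree is E and the degree 7 is D♯.
E up to D♯ spans 7 letter names and 11 semitones — a major seventh.

major seventh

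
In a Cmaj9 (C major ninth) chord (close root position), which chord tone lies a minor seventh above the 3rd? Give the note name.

The chord tones of Cmaj9 are C–E–G–B–D.
The 3rd is E. A minor seventh above E is D.
D is the chord's 9th.

D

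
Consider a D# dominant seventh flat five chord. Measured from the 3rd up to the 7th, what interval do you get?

Spelling the chord: D# F## A C#.
That puts F## below C#.
From F## to C#: 6 semitones over a fifth = diminished.

diminished fifth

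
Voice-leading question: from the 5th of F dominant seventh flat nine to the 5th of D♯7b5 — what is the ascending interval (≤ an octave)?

M6

The 5th of F dominant seventh flat nine is C; the 5th of D♯7b5 is A.
C up to A spans 6 letter names and 9 semitones — a major sixth.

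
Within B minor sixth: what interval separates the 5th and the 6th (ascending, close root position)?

major second

Spelling the chord: B D F♯ G♯.
5th = F♯; 6th = G♯.
Counting 2 letters and 2 half steps from F♯ gives a major second.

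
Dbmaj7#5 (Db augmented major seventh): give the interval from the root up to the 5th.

Spelling the chord: Db-F-A-C.
Root = Db; 5th = A.
From Db to A: 8 semitones over a fifth = augmented.

augmented fifth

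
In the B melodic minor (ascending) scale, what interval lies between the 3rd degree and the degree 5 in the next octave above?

The scale runs B C# D E F# G# A#.
So we need the interval from D up to F#.
D up to F# spans 10 letter names and 16 semitones — a major tenth.

major 10th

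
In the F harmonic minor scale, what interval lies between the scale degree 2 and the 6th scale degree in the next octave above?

diminished twelfth

The scale runs F G Ab Bb C Db E.
So we need the interval from G up to Db.
G up to Db is 18 semitones, a half step narrower than a perfect twelfth, so the interval is diminished.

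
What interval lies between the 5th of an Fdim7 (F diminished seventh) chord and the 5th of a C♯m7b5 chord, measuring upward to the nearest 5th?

augmented fifth

The 5th of Fdim7 (F diminished seventh) is C♭; the 5th of C♯m7b5 is G.
5 letter names make it a fifth; at 8 semitones (a half step wider than perfect) the quality is augmented.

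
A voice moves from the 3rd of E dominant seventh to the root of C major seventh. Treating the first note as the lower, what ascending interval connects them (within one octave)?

E dominant seventh has G# as its 3rd, and C major seventh has C as its root.
G# up to C is 4 semitones, a half step narrower than a perfect fourth, so the interval is diminished.

diminished 4th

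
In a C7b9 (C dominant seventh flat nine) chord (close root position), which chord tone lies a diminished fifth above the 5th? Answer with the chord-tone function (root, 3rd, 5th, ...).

Spelling the chord: C-E-G-Bb-Db.
The 5th is G. A diminished fifth above G is Db.
Db is the chord's 9th.

9th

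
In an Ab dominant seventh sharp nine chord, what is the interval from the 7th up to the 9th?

augmented third

Spelling the chord: Ab, C, Eb, Gb, B.
That puts Gb below B.
Gb up to B is 5 semitones, a half step wider than a major third, so the interval is augmented.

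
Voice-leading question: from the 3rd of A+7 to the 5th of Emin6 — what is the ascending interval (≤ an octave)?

minor seventh

A+7 has C♯ as its 3rd, and Emin6 has B as its 5th.
7 letter names make it a seventh; at 10 semitones (a half step narrower than major) the quality is minor.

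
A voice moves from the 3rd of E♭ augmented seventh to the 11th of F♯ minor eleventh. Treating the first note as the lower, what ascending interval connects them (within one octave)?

major 3rd

The 3rd of E♭ augmented seventh is G; the 11th of F♯ minor eleventh is B.
G up to B spans 3 letter names and 4 semitones — a major third.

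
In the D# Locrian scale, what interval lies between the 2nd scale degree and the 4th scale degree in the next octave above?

major tenth

D# locrian: D# E F# G# A B C#.
The 2nd scale degree is E and the 4th degree (up an octave) is G#.
Counting 10 letters and 16 half steps from E gives a major tenth.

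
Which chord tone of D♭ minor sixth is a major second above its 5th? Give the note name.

Spelling the chord: D♭–F♭–A♭–B♭.
The 5th is A♭. A major second above A♭ is B♭.
B♭ is the chord's 6th.

Bb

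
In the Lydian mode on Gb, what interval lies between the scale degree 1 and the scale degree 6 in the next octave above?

The scale runs Gb Ab Bb C Db Eb F.
So we need the interval from Gb up to Eb.
Counting 13 letters and 21 half steps from Gb gives a major thirteenth.

M13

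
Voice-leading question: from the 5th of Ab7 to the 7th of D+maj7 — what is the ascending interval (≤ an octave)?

The 5th of Ab7 is Eb; the 7th of D+maj7 is C#.
6 letter names make it a sixth; at 10 semitones (a half step wider than major) the quality is augmented.

augmented 6th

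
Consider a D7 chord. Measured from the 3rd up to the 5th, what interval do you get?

minor third

D7 (D dominant seventh): D–F♯–A–C.
That puts F♯ below A.
3 letter names make it a third; at 3 semitones (a half step narrower than major) the quality is minor.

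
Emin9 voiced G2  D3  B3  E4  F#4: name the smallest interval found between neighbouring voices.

M2

Adjacent intervals: G2→D3 = perfect fifth; D3→B3 = major sixth; B3→E4 = perfect fourth; E4→F#4 = major second.
The smallest is E4 to F#4, a major second (2 semitones).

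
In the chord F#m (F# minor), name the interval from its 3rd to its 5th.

Spelling the chord: F# A C#.
The 3rd is A and the 5th is C#.
A up to C# spans 3 letter names and 4 semitones — a major third.

major 3rd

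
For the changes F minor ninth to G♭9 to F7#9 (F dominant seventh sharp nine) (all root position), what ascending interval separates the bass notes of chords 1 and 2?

The roots are F and G♭.
2 letter names make it a second; at 1 semitone (a half step narrower than major) the quality is minor.

minor second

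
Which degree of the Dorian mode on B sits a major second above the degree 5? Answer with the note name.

The scale is B C# D E F# G# A.
The degree 5 is F#; a major second above that is G# — scale degree 6.

G#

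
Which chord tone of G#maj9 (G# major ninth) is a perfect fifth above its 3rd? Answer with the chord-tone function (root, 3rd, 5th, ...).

7th

G#maj9: G#–B#–D#–F##–A#.
The 3rd is B#. A perfect fifth above B# is F##.
F## is the chord's 7th.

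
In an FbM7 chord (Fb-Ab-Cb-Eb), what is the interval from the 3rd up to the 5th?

The 3rd is Ab and the 5th is Cb.
3 letter names make it a third; at 3 semitones (a half step narrower than major) the quality is minor.

minor third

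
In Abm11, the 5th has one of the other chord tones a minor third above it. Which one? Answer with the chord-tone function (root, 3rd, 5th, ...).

Abm11 (Ab minor eleventh): Ab–Cb–Eb–Gb–Bb–Db.
The 5th is Eb. A minor third above Eb is Gb.
Gb is the chord's 7th.

7th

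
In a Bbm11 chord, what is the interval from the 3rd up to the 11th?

Spelling the chord: Bb Db F Ab C Eb.
The 3rd is Db and the 11th is Eb.
Db up to Eb spans 9 letter names and 14 semitones — a major ninth.

major ninth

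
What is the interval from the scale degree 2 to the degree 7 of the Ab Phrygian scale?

Spelling the Ab Phrygian scale: Ab Bbb Cb Db Eb Fb Gb.
So we need the interval from Bbb up to Gb.
From Bbb to Gb is 9 semitones, exactly the major sixth.

major sixth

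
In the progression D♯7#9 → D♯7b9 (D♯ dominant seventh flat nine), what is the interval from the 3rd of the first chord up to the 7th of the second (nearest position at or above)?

diminished fifth

The 3rd of D♯7#9 is F𝄪; the 7th of D♯7b9 (D♯ dominant seventh flat nine) is C♯.
From F𝄪 to C♯: 6 semitones over a fifth = diminished.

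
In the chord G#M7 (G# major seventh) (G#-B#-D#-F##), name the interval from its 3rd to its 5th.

minor third

3rd = B#; 5th = D#.
3 letter names make it a third; at 3 semitones (a half step narrower than major) the quality is minor.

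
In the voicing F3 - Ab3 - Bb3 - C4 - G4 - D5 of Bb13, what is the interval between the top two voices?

perfect 5th

Those voices are G4 and D5.
Counting 5 letters and 7 half steps from G gives a perfect fifth.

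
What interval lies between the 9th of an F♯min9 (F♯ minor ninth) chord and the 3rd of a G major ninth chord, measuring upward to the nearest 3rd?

The 9th of F♯min9 (F♯ minor ninth) is G♯; the 3rd of G major ninth is B.
From G♯ to B: 3 semitones over a third = minor.

minor third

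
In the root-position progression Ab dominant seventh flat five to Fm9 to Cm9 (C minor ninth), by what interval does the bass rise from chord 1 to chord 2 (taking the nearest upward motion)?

major sixth

The roots are Ab and F.
Ab up to F spans 6 letter names and 9 semitones — a major sixth.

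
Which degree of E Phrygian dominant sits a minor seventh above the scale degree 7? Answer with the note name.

The scale is E F G# A B C D.
The scale degree 7 is D; a minor seventh above that is C — scale degree 6.

C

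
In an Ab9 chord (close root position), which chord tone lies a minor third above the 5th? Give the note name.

Gb

Ab9 is spelled Ab–C–Eb–Gb–Bb.
The 5th is Eb. A minor third above Eb is Gb.
Gb is the chord's 7th.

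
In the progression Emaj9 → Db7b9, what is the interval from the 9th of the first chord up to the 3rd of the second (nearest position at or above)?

diminished 8th

Emaj9 has F# as its 9th, and Db7b9 has F as its 3rd.
8 letter names make it an octave; at 11 semitones (a half step narrower than perfect) the quality is diminished.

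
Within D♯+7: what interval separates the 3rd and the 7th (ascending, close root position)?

diminished fifth

D♯ augmented seventh is spelled D♯, F𝄪, A𝄪, C♯.
3rd = F𝄪; 7th = C♯.
5 letter names make it a fifth; at 6 semitones (a half step narrower than perfect) the quality is diminished.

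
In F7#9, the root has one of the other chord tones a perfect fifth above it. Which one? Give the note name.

Spelling the chord: F A C E♭ G♯.
The root is F. A perfect fifth above F is C.
C is the chord's 5th.

C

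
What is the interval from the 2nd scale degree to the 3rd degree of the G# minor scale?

G# natural minor: G# A# B C# D# E F#.
2nd scale degree = A#; 3rd scale degree = B.
A# up to B is 1 semitone, a half step narrower than a major second, so the interval is minor.

minor second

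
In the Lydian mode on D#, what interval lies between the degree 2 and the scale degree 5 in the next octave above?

Spelling the Lydian mode on D#: D# E# F## G## A# B# C##.
Degree 2 = E#; scale degree 5 (up an octave) = A#.
E# up to A# spans 11 letter names and 17 semitones — a perfect eleventh.

P11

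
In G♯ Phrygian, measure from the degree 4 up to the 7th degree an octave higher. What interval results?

Spelling G♯ Phrygian: G♯ A B C♯ D♯ E F♯.
That puts C♯ below F♯.
C♯ up to F♯ spans 11 letter names and 17 semitones — a perfect eleventh.

perfect eleventh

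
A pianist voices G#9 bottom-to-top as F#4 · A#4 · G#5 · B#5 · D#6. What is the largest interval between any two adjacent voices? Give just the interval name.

Adjacent intervals: F#4→A#4 = major third; A#4→G#5 = minor seventh; G#5→B#5 = major third; B#5→D#6 = minor third.
The largest is A#4 to G#5, a minor seventh (10 semitones).

minor seventh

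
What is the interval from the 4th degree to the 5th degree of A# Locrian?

minor second

The scale runs A# B C# D# E F# G#.
4th degree = D#; degree 5 = E.
D# up to E is 1 semitone, a half step narrower than a major second, so the interval is minor.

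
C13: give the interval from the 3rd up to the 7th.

C dominant thirteenth is spelled C-E-G-Bb-D-A.
3rd = E; 7th = Bb.
E up to Bb is 6 semitones, a half step narrower than a perfect fifth, so the interval is diminished.

diminished fifth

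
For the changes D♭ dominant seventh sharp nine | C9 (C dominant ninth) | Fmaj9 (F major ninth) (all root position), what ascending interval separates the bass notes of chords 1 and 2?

The roots are D♭ and C.
From D♭ to C is 11 semitones, exactly the major seventh.

M7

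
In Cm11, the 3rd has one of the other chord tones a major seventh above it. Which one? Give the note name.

Spelling the chord: C Eb G Bb D F.
The 3rd is Eb. A major seventh above Eb is D.
D is the chord's 9th.

D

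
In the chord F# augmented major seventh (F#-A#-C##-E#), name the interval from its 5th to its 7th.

m3

So we need the interval from C## up to E#.
3 letter names make it a third; at 3 semitones (a half step narrower than major) the quality is minor.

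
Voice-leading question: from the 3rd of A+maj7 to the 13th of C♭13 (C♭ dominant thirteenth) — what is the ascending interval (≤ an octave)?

d6

A+maj7 has C♯ as its 3rd, and C♭13 (C♭ dominant thirteenth) has A♭ as its 13th.
C♯ up to A♭ is 7 semitones, a whole step narrower than a major sixth, so the interval is diminished.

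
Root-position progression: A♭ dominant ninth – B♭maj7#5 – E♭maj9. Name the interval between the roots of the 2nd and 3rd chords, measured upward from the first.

The roots are B♭ and E♭.
B♭ up to E♭ spans 4 letter names and 5 semitones — a perfect fourth.

perfect fourth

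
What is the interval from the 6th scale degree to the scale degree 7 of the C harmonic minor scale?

Spelling the C harmonic minor scale: C D Eb F G Ab B.
6th scale degree = Ab; degree 7 = B.
Ab up to B is 3 semitones, a half step wider than a major second, so the interval is augmented.

augmented 2nd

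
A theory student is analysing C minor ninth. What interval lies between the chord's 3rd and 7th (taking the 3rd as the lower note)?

Cmin9 is spelled C, Eb, G, Bb, D.
So we need the interval from Eb up to Bb.
Counting 5 letters and 7 half steps from Eb gives a perfect fifth.

perfect fifth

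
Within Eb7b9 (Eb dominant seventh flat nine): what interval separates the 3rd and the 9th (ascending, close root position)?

diminished seventh

Eb dominant seventh flat nine is spelled Eb-G-Bb-Db-Fb.
3rd = G; 9th = Fb.
7 letter names make it a seventh; at 9 semitones (a whole step narrower than major) the quality is diminished.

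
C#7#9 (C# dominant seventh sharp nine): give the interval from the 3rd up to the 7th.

The chord tones of C#7#9 are C#, E#, G#, B, D##.
That puts E# below B.
E# up to B is 6 semitones, a half step narrower than a perfect fifth, so the interval is diminished.

diminished fifth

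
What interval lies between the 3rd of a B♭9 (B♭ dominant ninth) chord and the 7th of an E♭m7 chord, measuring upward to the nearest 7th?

B♭9 (B♭ dominant ninth) has D as its 3rd, and E♭m7 has D♭ as its 7th.
D up to D♭ is 11 semitones, a half step narrower than a perfect octave, so the interval is diminished.

diminished 8th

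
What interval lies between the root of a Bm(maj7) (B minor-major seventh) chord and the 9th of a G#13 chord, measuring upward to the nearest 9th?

The root of Bm(maj7) (B minor-major seventh) is B; the 9th of G#13 is A#.
Counting 7 letters and 11 half steps from B gives a major seventh.

major 7th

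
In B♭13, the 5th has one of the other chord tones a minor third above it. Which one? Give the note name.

The chord tones of B♭13 are B♭-D-F-A♭-C-G.
The 5th is F. A minor third above F is A♭.
A♭ is the chord's 7th.

Ab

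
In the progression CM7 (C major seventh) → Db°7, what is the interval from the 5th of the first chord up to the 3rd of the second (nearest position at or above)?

d7

The 5th of CM7 (C major seventh) is G; the 3rd of Db°7 is Fb.
7 letter names make it a seventh; at 9 semitones (a whole step narrower than major) the quality is diminished.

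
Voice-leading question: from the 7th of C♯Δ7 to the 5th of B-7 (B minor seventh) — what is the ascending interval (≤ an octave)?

diminished fifth

C♯Δ7 has B♯ as its 7th, and B-7 (B minor seventh) has F♯ as its 5th.
From B♯ to F♯: 6 semitones over a fifth = diminished.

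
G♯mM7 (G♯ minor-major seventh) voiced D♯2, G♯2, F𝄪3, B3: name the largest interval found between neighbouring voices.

major seventh

Adjacent intervals: D♯2→G♯2 = perfect fourth; G♯2→F𝄪3 = major seventh; F𝄪3→B3 = diminished fourth.
The largest is G♯2 to F𝄪3, a major seventh (11 semitones).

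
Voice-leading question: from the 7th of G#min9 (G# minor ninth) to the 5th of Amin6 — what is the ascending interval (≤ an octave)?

The 7th of G#min9 (G# minor ninth) is F#; the 5th of Amin6 is E.
7 letter names make it a seventh; at 10 semitones (a half step narrower than major) the quality is minor.

minor 7th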